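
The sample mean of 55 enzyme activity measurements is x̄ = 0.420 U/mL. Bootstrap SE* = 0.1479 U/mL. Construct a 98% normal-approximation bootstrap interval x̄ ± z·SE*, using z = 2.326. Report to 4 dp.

Margin = 2.326 × 0.1479 = 0.34402
Interval: 0.420 ± 0.34402

(0.0760, 0.7640)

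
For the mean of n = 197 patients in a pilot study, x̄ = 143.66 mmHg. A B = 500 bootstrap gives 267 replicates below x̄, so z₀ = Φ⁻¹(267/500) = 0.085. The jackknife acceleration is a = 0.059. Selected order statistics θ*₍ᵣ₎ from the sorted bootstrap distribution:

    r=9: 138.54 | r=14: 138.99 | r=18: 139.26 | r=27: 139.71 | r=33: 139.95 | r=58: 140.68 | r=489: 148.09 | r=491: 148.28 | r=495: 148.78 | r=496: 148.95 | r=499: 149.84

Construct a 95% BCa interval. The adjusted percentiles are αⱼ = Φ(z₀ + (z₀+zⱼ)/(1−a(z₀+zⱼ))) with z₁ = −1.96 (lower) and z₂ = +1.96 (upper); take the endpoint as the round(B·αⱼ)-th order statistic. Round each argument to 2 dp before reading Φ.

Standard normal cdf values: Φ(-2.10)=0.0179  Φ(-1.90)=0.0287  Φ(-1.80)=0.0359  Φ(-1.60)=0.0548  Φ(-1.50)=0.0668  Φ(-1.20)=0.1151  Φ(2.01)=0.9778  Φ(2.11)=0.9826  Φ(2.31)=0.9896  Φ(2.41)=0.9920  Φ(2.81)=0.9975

Lower: z₀ + z₁ = 0.085 + (-1.960) = -1.875; 1 − a(z₀+z₁) = 1 − (0.059)(-1.875) = 1.1106; argument = 0.085 + (-1.875)/1.1106 = -1.6032 → -1.60.
α₁ = Φ(-1.60) = 0.0548; rank = round(500 × 0.0548) = 27; θ*₍27₎ = 139.71.
Upper: z₀ + z₂ = 2.045; 1 − a(z₀+z₂) = 0.8793; argument = 2.4106 → 2.41; α₂ = 0.9920; rank = 496; θ*₍496₎ = 148.95.

(139.71, 148.95)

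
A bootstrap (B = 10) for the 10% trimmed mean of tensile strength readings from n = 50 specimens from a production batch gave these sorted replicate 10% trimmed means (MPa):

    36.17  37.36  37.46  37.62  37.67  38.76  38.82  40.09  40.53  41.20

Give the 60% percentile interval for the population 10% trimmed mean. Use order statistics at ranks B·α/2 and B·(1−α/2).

α = 0.40; lower rank = 10 × 0.200 = 2; upper rank = 10 × 0.800 = 8.
The 2nd smallest replicate is 37.36; the 8th is 40.09.

(37.36, 40.09)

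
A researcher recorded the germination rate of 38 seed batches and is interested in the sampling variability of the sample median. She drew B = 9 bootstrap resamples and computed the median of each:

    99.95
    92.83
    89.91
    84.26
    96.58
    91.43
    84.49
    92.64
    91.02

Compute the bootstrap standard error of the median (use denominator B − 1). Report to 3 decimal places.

SE* = 5.057

Bootstrap SE is the standard deviation of the 9 replicate medians.
Mean of replicates: (99.95 + 92.83 + 89.91 + 84.26 + 96.58 + 91.43 + 84.49 + 92.64 + 91.02) / 9 = 823.1100 / 9 = 91.4567
Sum of squared deviations: (+8.4933)² + (+1.3733)² + (−1.5467)² + (−7.1967)² + (+5.1233)² + (−0.0267)² + (−6.9667)² + (+1.1833)² + (−0.4367)² = 204.5816
Variance = 204.5816 / 8 = 25.5727
SE* = √25.5727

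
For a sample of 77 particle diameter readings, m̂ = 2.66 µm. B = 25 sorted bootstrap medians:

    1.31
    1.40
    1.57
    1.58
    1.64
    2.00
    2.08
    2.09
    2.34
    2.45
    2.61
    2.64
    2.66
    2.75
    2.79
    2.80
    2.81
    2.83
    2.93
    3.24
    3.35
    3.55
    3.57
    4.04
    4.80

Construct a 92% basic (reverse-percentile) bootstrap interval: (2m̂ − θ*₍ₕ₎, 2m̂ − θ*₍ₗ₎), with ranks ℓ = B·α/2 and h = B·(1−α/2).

(1.28, 4.01)

Percentile endpoints at ranks 1 and 24: θ*₍1₎ = 1.31, θ*₍24₎ = 4.04.
Basic interval reflects these around m̂:
  lower = 2 × 2.66 − 4.04 = 1.28
  upper = 2 × 2.66 − 1.31 = 4.01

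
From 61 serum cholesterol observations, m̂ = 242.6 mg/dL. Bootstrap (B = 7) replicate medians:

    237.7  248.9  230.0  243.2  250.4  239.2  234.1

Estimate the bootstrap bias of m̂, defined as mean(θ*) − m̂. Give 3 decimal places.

bias = −2.100

mean(θ*) = (237.7 + 248.9 + 230.0 + 243.2 + 250.4 + 239.2 + 234.1) / 7 = 240.5000
bias = 240.5000 − 242.6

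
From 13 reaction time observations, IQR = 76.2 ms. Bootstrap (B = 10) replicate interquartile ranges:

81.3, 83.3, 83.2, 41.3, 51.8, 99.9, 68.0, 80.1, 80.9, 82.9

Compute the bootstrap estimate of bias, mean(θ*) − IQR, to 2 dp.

bias = −0.93

mean(θ*) = (81.3 + 83.3 + 83.2 + 41.3 + 51.8 + 99.9 + 68.0 + 80.1 + 80.9 + 82.9) / 10 = 75.270
bias = 75.270 − 76.2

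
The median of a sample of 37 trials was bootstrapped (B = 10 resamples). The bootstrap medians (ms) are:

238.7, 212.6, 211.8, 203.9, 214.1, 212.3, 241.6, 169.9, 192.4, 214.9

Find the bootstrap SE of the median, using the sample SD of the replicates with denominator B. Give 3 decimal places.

Bootstrap SE is the standard deviation of the 10 replicate medians.
Mean of replicates: (238.7 + 212.6 + 211.8 + 203.9 + 214.1 + 212.3 + 241.6 + 169.9 + 192.4 + 214.9) / 10 = 2112.2000 / 10 = 211.2200
Sum of squared deviations: (+27.4800)² + (+1.3800)² + (+0.5800)² + (−7.3200)² + (+2.8800)² + (+1.0800)² + (+30.3800)² + (−41.3200)² + (−18.8200)² + (+3.6800)² = 3818.4560
Variance = 3818.4560 / 10 = 381.8456
SE* = √381.8456

SE* = 19.541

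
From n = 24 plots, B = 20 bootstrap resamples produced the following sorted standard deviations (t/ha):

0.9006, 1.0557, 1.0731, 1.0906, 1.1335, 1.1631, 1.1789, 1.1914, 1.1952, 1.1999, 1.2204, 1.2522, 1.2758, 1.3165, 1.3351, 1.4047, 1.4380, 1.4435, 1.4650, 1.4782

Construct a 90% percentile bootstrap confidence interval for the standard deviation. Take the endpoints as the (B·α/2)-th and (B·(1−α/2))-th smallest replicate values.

α = 0.10; lower rank = 20 × 0.050 = 1; upper rank = 20 × 0.950 = 19.
The 1st smallest replicate is 0.9006; the 19th is 1.4650.

(0.9006, 1.4650)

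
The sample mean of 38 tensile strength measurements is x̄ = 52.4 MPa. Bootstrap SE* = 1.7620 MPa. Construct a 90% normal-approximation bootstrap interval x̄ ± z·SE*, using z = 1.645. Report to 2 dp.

(49.50, 55.30)

Margin = 1.645 × 1.7620 = 2.898
Interval: 52.4 ± 2.898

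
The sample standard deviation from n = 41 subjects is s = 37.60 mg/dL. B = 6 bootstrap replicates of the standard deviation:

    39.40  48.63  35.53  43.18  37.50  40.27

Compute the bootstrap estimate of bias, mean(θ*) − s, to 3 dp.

mean(θ*) = (39.40 + 48.63 + 35.53 + 43.18 + 37.50 + 40.27) / 6 = 40.7517
bias = 40.7517 − 37.60

bias = +3.152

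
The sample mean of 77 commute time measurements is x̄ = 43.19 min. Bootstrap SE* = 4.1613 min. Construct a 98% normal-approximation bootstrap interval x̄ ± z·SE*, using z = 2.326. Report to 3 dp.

(33.511, 52.869)

Margin = 2.326 × 4.1613 = 9.6792
Interval: 43.19 ± 9.6792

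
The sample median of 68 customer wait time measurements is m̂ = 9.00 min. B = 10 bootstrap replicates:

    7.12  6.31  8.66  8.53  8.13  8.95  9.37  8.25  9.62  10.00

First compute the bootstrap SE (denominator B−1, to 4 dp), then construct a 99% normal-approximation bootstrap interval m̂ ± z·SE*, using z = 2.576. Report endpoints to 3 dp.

(6.102, 11.898)

Mean of replicates = 8.4940; sum of squared deviations = 11.3898; SE* = √(11.3898/9) = 1.1250
Margin = 2.576 × 1.1250 = 2.8980
Interval: 9.00 ± 2.8980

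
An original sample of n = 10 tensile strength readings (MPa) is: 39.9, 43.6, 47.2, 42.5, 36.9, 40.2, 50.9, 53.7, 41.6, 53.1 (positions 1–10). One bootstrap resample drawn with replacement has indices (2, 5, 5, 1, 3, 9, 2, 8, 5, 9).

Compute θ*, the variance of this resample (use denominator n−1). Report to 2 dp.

Resample values: 43.6, 36.9, 36.9, 39.9, 47.2, 41.6, 43.6, 53.7, 36.9, 41.6.
Mean = 42.1900; sum of squared deviations = 251.4490
s² = 251.4490 / 9 = 27.9388

θ* = 27.94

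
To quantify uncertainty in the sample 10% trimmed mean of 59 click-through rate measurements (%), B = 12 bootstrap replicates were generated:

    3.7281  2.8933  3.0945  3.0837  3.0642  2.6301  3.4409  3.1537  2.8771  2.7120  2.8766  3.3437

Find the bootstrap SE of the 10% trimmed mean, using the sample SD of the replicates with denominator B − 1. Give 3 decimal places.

Bootstrap SE is the standard deviation of the 12 replicate 10% trimmed means.
Mean of replicates: (3.7281 + 2.8933 + 3.0945 + 3.0837 + 3.0642 + 2.6301 + 3.4409 + 3.1537 + 2.8771 + 2.7120 + 2.8766 + 3.3437) / 12 = 36.89790 / 12 = 3.07483
Sum of squared deviations: (+0.65327)² + (−0.18153)² + (+0.01967)² + (+0.00887)² + (−0.01063)² + (−0.44473)² + (+0.36607)² + (+0.07888)² + (−0.19773)² + (−0.36282)² + (−0.19823)² + (+0.26887)² = 1.08063
Variance = 1.08063 / 11 = 0.09824
SE* = √0.09824

SE* = 0.313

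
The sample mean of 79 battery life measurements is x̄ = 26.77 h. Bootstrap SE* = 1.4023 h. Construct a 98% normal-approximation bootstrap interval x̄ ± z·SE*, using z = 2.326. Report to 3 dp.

(23.508, 30.032)

Margin = 2.326 × 1.4023 = 3.2617
Interval: 26.77 ± 3.2617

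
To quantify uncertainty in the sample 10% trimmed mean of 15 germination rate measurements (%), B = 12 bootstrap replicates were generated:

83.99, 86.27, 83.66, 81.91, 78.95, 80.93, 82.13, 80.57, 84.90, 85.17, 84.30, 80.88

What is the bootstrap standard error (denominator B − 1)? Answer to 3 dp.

Bootstrap SE is the standard deviation of the 12 replicate 10% trimmed means.
Mean of replicates: (83.99 + 86.27 + 83.66 + 81.91 + 78.95 + 80.93 + 82.13 + 80.57 + 84.90 + 85.17 + 84.30 + 80.88) / 12 = 993.6600 / 12 = 82.8050
Sum of squared deviations: (+1.1850)² + (+3.4650)² + (+0.8550)² + (−0.8950)² + (−3.8550)² + (−1.8750)² + (−0.6750)² + (−2.2350)² + (+2.0950)² + (+2.3650)² + (+1.4950)² + (−1.9250)² = 54.6929
Variance = 54.6929 / 11 = 4.9721
SE* = √4.9721

SE* = 2.230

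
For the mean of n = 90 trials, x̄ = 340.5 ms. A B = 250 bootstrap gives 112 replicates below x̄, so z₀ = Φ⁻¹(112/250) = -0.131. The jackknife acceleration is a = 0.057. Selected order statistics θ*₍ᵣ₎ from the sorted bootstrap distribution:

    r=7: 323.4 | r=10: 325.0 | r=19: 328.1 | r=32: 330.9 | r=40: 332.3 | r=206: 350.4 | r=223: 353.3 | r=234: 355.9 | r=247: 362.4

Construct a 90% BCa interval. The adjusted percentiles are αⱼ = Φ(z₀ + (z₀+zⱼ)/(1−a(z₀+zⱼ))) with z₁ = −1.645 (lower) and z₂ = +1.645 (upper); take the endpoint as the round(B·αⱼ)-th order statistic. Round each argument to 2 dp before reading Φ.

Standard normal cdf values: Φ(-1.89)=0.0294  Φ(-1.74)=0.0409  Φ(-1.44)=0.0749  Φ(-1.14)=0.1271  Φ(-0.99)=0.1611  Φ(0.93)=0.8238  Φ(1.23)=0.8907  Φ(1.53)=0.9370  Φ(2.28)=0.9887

(325.0, 355.9)

Lower: z₀ + z₁ = -0.131 + (-1.645) = -1.776; 1 − a(z₀+z₁) = 1 − (0.057)(-1.776) = 1.1012; argument = -0.131 + (-1.776)/1.1012 = -1.7437 → -1.74.
α₁ = Φ(-1.74) = 0.0409; rank = round(250 × 0.0409) = 10; θ*₍10₎ = 325.0.
Upper: z₀ + z₂ = 1.514; 1 − a(z₀+z₂) = 0.9137; argument = 1.5260 → 1.53; α₂ = 0.9370; rank = 234; θ*₍234₎ = 355.9.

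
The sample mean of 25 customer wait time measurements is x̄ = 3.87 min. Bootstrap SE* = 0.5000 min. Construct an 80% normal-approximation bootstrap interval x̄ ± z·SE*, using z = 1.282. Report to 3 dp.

(3.229, 4.511)

Margin = 1.282 × 0.5000 = 0.6410
Interval: 3.87 ± 0.6410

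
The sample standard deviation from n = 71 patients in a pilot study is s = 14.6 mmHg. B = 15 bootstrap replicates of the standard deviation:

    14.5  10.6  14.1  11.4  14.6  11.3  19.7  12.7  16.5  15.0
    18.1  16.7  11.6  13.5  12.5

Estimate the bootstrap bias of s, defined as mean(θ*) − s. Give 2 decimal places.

bias = −0.41

mean(θ*) = (14.5 + 10.6 + 14.1 + 11.4 + 14.6 + 11.3 + 19.7 + 12.7 + 16.5 + 15.0 + 18.1 + 16.7 + 11.6 + 13.5 + 12.5) / 15 = 14.187
bias = 14.187 − 14.6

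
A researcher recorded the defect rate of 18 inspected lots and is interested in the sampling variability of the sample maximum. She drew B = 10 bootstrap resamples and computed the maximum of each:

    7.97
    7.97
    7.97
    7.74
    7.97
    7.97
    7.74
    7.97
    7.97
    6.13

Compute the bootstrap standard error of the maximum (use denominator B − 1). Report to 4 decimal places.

SE* = 0.5737

Bootstrap SE is the standard deviation of the 10 replicate maximums.
Mean of replicates: (7.97 + 7.97 + 7.97 + 7.74 + 7.97 + 7.97 + 7.74 + 7.97 + 7.97 + 6.13) / 10 = 77.40000 / 10 = 7.74000
Sum of squared deviations: (+0.23000)² + (+0.23000)² + (+0.23000)² + (+0.00000)² + (+0.23000)² + (+0.23000)² + (+0.00000)² + (+0.23000)² + (+0.23000)² + (−1.61000)² = 2.96240
Variance = 2.96240 / 9 = 0.32916
SE* = √0.32916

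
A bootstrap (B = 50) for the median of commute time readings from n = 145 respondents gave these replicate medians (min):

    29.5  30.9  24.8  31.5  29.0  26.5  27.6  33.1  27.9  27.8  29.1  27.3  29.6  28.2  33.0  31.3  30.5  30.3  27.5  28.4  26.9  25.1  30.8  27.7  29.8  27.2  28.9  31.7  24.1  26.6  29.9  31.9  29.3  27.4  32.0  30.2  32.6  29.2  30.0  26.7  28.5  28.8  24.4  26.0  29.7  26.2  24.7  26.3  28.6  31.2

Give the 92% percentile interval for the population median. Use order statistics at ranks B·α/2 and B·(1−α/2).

(24.4, 32.6)

Sorted replicates: 24.1, 24.4, 24.7, 24.8, 25.1, 26.0, 26.2, 26.3, 26.5, 26.6, 26.7, 26.9, 27.2, 27.3, 27.4, 27.5, 27.6, 27.7, 27.8, 27.9, 28.2, 28.4, 28.5, 28.6, 28.8, 28.9, 29.0, 29.1, 29.2, 29.3, 29.5, 29.6, 29.7, 29.8, 29.9, 30.0, 30.2, 30.3, 30.5, 30.8, 30.9, 31.2, 31.3, 31.5, 31.7, 31.9, 32.0, 32.6, 33.0, 33.1
α = 0.08; lower rank = 50 × 0.040 = 2; upper rank = 50 × 0.960 = 48.
The 2nd smallest replicate is 24.4; the 48th is 32.6.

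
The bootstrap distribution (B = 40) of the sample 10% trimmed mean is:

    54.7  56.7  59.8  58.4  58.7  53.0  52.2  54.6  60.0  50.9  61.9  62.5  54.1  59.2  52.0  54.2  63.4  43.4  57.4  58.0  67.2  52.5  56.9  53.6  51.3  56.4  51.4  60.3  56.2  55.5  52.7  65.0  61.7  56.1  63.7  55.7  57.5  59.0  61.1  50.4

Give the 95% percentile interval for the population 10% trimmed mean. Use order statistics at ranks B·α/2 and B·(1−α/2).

Sorted replicates: 43.4, 50.4, 50.9, 51.3, 51.4, 52.0, 52.2, 52.5, 52.7, 53.0, 53.6, 54.1, 54.2, 54.6, 54.7, 55.5, 55.7, 56.1, 56.2, 56.4, 56.7, 56.9, 57.4, 57.5, 58.0, 58.4, 58.7, 59.0, 59.2, 59.8, 60.0, 60.3, 61.1, 61.7, 61.9, 62.5, 63.4, 63.7, 65.0, 67.2
α = 0.05; lower rank = 40 × 0.025 = 1; upper rank = 40 × 0.975 = 39.
The 1st smallest replicate is 43.4; the 39th is 65.0.

(43.4, 65.0)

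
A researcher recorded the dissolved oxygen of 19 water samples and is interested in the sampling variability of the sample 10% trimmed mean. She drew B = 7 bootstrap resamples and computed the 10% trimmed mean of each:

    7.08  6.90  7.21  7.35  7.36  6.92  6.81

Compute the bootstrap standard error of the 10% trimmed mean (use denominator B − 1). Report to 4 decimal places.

Bootstrap SE is the standard deviation of the 7 replicate 10% trimmed means.
Mean of replicates: (7.08 + 6.90 + 7.21 + 7.35 + 7.36 + 6.92 + 6.81) / 7 = 49.63000 / 7 = 7.09000
Sum of squared deviations: (−0.01000)² + (−0.19000)² + (+0.12000)² + (+0.26000)² + (+0.27000)² + (−0.17000)² + (−0.28000)² = 0.29840
Variance = 0.29840 / 6 = 0.04973
SE* = √0.04973

SE* = 0.2230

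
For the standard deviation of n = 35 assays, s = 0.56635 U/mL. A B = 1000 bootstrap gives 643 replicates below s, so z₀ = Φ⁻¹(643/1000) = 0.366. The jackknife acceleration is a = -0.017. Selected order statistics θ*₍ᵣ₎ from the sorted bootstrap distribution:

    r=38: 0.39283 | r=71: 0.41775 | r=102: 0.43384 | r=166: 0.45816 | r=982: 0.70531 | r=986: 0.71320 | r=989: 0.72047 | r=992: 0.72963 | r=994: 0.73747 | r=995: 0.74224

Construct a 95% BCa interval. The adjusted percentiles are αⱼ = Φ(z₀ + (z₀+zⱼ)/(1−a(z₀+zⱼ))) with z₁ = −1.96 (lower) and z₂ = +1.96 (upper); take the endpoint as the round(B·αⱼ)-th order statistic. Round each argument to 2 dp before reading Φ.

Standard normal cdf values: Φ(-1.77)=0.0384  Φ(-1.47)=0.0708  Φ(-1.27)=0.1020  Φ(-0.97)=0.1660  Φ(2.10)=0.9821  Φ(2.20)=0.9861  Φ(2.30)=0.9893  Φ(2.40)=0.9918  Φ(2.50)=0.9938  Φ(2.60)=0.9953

Lower: z₀ + z₁ = 0.366 + (-1.960) = -1.594; 1 − a(z₀+z₁) = 1 − (-0.017)(-1.594) = 0.9729; argument = 0.366 + (-1.594)/0.9729 = -1.2724 → -1.27.
α₁ = Φ(-1.27) = 0.1020; rank = round(1000 × 0.1020) = 102; θ*₍102₎ = 0.43384.
Upper: z₀ + z₂ = 2.326; 1 − a(z₀+z₂) = 1.0395; argument = 2.6035 → 2.60; α₂ = 0.9953; rank = 995; θ*₍995₎ = 0.74224.

(0.43384, 0.74224)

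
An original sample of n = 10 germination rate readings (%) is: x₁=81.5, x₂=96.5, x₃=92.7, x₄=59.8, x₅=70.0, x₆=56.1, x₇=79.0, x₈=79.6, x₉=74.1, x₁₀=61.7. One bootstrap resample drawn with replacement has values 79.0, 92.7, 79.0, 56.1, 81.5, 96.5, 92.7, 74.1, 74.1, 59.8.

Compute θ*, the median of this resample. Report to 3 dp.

Sorted: 56.1, 59.8, 74.1, 74.1, 79.0, 79.0, 81.5, 92.7, 92.7, 96.5
Median = average of the two middle values = 79.000

θ* = 79.000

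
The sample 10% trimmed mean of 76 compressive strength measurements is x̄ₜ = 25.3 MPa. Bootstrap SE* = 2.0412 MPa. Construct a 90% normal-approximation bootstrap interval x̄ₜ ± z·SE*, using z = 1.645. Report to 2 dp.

(21.94, 28.66)

Margin = 1.645 × 2.0412 = 3.358
Interval: 25.3 ± 3.358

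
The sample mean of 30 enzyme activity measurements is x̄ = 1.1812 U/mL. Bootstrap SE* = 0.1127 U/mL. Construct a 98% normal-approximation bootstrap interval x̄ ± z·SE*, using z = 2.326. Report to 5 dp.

Margin = 2.326 × 0.1127 = 0.262140
Interval: 1.1812 ± 0.262140

(0.91906, 1.44334)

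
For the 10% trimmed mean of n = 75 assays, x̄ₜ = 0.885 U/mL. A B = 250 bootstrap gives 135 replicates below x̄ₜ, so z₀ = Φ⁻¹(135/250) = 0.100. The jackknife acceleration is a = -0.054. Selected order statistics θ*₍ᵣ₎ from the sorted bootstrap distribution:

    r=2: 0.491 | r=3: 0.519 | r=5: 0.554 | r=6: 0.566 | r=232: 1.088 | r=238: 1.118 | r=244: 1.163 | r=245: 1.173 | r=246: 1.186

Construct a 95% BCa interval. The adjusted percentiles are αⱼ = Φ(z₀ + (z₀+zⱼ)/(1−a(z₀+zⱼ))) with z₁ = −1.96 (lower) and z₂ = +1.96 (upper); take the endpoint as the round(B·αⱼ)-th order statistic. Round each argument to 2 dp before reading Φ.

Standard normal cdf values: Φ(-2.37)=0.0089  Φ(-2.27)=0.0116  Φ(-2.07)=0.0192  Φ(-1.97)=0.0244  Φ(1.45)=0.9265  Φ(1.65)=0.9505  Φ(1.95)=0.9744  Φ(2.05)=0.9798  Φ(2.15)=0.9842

Lower: z₀ + z₁ = 0.100 + (-1.960) = -1.860; 1 − a(z₀+z₁) = 1 − (-0.054)(-1.860) = 0.8996; argument = 0.100 + (-1.860)/0.8996 = -1.9677 → -1.97.
α₁ = Φ(-1.97) = 0.0244; rank = round(250 × 0.0244) = 6; θ*₍6₎ = 0.566.
Upper: z₀ + z₂ = 2.060; 1 − a(z₀+z₂) = 1.1112; argument = 1.9538 → 1.95; α₂ = 0.9744; rank = 244; θ*₍244₎ = 1.163.

(0.566, 1.163)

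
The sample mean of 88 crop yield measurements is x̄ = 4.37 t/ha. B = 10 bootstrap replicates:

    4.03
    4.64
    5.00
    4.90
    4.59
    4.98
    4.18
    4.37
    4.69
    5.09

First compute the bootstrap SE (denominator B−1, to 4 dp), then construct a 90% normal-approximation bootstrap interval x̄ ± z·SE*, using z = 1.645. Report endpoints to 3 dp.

Mean of replicates = 4.6470; sum of squared deviations = 1.1764; SE* = √(1.1764/9) = 0.3615
Margin = 1.645 × 0.3615 = 0.5947
Interval: 4.37 ± 0.5947

(3.775, 4.965)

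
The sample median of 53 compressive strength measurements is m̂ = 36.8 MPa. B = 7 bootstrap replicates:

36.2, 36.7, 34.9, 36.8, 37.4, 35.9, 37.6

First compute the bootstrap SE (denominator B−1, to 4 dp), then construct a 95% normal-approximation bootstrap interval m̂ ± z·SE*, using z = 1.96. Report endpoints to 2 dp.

Mean of replicates = 36.5000; sum of squared deviations = 5.1600; SE* = √(5.1600/6) = 0.9274
Margin = 1.96 × 0.9274 = 1.818
Interval: 36.8 ± 1.818

(34.98, 38.62)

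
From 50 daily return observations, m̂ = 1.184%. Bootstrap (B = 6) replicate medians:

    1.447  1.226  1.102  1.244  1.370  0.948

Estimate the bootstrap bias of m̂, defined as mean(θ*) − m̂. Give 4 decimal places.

bias = +0.0388

mean(θ*) = (1.447 + 1.226 + 1.102 + 1.244 + 1.370 + 0.948) / 6 = 1.22283
bias = 1.22283 − 1.184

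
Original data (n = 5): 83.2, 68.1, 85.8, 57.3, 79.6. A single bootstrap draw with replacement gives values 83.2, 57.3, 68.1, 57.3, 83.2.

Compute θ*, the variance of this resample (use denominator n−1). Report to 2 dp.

Mean = 69.8200; sum of squared deviations = 674.5080
s² = 674.5080 / 4 = 168.6270

θ* = 168.63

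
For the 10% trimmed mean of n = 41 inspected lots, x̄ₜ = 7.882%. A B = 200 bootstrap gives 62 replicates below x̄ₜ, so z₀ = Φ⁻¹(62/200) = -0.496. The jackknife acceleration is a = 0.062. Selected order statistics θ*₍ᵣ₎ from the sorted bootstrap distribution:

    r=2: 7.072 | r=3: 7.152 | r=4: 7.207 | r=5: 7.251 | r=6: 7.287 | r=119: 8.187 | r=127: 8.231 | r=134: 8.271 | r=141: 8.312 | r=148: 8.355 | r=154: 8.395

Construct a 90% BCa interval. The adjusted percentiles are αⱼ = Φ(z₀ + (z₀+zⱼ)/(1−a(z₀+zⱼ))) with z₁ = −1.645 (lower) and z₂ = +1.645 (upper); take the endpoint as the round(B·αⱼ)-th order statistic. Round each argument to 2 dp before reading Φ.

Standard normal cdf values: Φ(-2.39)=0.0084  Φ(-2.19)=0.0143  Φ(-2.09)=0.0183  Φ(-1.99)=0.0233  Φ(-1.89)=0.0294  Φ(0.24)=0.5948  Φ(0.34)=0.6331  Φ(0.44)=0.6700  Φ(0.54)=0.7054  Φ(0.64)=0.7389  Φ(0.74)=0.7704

Lower: z₀ + z₁ = -0.496 + (-1.645) = -2.141; 1 − a(z₀+z₁) = 1 − (0.062)(-2.141) = 1.1327; argument = -0.496 + (-2.141)/1.1327 = -2.3861 → -2.39.
α₁ = Φ(-2.39) = 0.0084; rank = round(200 × 0.0084) = 2; θ*₍2₎ = 7.072.
Upper: z₀ + z₂ = 1.149; 1 − a(z₀+z₂) = 0.9288; argument = 0.7411 → 0.74; α₂ = 0.7704; rank = 154; θ*₍154₎ = 8.395.

(7.072, 8.395)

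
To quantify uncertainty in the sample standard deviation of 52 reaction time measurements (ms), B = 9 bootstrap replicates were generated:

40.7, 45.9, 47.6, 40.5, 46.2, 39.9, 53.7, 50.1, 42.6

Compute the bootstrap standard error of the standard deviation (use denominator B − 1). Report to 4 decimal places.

Bootstrap SE is the standard deviation of the 9 replicate standard deviations.
Mean of replicates: (40.7 + 45.9 + 47.6 + 40.5 + 46.2 + 39.9 + 53.7 + 50.1 + 42.6) / 9 = 407.20000 / 9 = 45.24444
Sum of squared deviations: (−4.54444)² + (+0.65556)² + (+2.35556)² + (−4.74444)² + (+0.95556)² + (−5.34444)² + (+8.45556)² + (+4.85556)² + (−2.64444)² = 180.68222
Variance = 180.68222 / 8 = 22.58528
SE* = √22.58528

SE* = 4.7524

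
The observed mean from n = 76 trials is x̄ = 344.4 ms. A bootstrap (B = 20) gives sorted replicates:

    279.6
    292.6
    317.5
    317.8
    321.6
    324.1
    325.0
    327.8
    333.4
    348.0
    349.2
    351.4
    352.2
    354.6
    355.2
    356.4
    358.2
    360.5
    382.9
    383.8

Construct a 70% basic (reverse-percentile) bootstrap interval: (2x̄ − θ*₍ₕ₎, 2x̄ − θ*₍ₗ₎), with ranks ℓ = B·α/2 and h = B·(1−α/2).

Percentile endpoints at ranks 3 and 17: θ*₍3₎ = 317.5, θ*₍17₎ = 358.2.
Basic interval reflects these around x̄:
  lower = 2 × 344.4 − 358.2 = 330.6
  upper = 2 × 344.4 − 317.5 = 371.3

(330.6, 371.3)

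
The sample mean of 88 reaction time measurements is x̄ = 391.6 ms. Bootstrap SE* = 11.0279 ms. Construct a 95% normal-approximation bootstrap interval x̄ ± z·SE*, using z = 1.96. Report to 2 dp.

Margin = 1.96 × 11.0279 = 21.615
Interval: 391.6 ± 21.615

(369.99, 413.21)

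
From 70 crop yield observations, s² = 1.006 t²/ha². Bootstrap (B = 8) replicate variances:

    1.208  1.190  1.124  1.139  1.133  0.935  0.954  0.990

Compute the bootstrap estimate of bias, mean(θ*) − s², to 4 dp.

bias = +0.0781

mean(θ*) = (1.208 + 1.190 + 1.124 + 1.139 + 1.133 + 0.935 + 0.954 + 0.990) / 8 = 1.08413
bias = 1.08413 − 1.006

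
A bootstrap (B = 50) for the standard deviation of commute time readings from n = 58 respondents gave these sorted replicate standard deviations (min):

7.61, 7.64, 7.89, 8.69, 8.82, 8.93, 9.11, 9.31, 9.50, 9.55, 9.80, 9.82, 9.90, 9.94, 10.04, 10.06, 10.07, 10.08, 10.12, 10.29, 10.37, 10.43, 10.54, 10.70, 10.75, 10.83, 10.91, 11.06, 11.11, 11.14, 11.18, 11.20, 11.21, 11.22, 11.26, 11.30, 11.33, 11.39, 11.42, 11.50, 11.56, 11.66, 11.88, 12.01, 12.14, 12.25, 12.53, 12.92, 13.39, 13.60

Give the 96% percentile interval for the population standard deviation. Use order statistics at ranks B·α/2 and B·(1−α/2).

(7.61, 13.39)

α = 0.04; lower rank = 50 × 0.020 = 1; upper rank = 50 × 0.980 = 49.
The 1st smallest replicate is 7.61; the 49th is 13.39.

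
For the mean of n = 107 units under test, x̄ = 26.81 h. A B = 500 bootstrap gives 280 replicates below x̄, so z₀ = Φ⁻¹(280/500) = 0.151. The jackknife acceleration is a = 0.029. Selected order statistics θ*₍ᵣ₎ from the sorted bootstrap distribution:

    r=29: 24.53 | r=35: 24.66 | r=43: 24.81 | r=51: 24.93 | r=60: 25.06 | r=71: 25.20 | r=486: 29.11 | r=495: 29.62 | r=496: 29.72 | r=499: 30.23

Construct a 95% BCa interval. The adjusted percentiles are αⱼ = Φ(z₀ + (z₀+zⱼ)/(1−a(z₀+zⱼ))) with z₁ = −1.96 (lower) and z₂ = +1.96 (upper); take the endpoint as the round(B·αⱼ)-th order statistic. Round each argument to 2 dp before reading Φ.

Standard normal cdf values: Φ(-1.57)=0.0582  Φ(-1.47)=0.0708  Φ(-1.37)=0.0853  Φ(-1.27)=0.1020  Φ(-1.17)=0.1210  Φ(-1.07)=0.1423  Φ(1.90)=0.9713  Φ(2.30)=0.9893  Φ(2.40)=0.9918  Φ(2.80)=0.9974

(24.53, 29.72)

Lower: z₀ + z₁ = 0.151 + (-1.960) = -1.809; 1 − a(z₀+z₁) = 1 − (0.029)(-1.809) = 1.0525; argument = 0.151 + (-1.809)/1.0525 = -1.5678 → -1.57.
α₁ = Φ(-1.57) = 0.0582; rank = round(500 × 0.0582) = 29; θ*₍29₎ = 24.53.
Upper: z₀ + z₂ = 2.111; 1 − a(z₀+z₂) = 0.9388; argument = 2.3997 → 2.40; α₂ = 0.9918; rank = 496; θ*₍496₎ = 29.72.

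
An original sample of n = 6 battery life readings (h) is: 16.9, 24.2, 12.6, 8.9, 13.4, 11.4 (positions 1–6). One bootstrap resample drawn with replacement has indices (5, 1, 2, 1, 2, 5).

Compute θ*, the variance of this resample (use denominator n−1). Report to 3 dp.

Resample values: 13.4, 16.9, 24.2, 16.9, 24.2, 13.4.
Mean = 18.1667; sum of squared deviations = 121.4533
s² = 121.4533 / 5 = 24.2907

θ* = 24.291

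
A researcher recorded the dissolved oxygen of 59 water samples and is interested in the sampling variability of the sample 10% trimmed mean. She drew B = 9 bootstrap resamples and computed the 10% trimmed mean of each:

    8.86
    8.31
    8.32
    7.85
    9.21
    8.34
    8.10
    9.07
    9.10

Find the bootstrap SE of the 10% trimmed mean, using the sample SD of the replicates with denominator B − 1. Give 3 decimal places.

Bootstrap SE is the standard deviation of the 9 replicate 10% trimmed means.
Mean of replicates: (8.86 + 8.31 + 8.32 + 7.85 + 9.21 + 8.34 + 8.10 + 9.07 + 9.10) / 9 = 77.1600 / 9 = 8.5733
Sum of squared deviations: (+0.2867)² + (−0.2633)² + (−0.2533)² + (−0.7233)² + (+0.6367)² + (−0.2333)² + (−0.4733)² + (+0.4967)² + (+0.5267)² = 1.9468
Variance = 1.9468 / 8 = 0.2434
SE* = √0.2434

SE* = 0.493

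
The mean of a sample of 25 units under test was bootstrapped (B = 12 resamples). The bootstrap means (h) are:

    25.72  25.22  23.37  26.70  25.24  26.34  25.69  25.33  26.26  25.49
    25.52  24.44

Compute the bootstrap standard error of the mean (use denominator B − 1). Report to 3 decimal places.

Bootstrap SE is the standard deviation of the 12 replicate means.
Mean of replicates: (25.72 + 25.22 + 23.37 + 26.70 + 25.24 + 26.34 + 25.69 + 25.33 + 26.26 + 25.49 + 25.52 + 24.44) / 12 = 305.3200 / 12 = 25.4433
Sum of squared deviations: (+0.2767)² + (−0.2233)² + (−2.0733)² + (+1.2567)² + (−0.2033)² + (+0.8967)² + (+0.2467)² + (−0.1133)² + (+0.8167)² + (+0.0467)² + (+0.0767)² + (−1.0033)² = 8.6051
Variance = 8.6051 / 11 = 0.7823
SE* = √0.7823

SE* = 0.884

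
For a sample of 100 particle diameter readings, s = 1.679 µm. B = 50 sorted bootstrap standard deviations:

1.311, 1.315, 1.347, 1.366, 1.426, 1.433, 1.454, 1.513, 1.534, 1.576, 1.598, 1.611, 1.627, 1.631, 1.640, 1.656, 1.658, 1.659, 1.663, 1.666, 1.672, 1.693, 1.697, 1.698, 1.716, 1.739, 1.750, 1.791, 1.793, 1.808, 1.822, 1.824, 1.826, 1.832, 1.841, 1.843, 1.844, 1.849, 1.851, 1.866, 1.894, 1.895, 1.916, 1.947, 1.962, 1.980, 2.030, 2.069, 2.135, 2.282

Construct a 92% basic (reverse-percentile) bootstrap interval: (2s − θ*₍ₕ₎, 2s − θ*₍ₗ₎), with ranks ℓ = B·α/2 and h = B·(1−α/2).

(1.289, 2.043)

Percentile endpoints at ranks 2 and 48: θ*₍2₎ = 1.315, θ*₍48₎ = 2.069.
Basic interval reflects these around s:
  lower = 2 × 1.679 − 2.069 = 1.289
  upper = 2 × 1.679 − 1.315 = 2.043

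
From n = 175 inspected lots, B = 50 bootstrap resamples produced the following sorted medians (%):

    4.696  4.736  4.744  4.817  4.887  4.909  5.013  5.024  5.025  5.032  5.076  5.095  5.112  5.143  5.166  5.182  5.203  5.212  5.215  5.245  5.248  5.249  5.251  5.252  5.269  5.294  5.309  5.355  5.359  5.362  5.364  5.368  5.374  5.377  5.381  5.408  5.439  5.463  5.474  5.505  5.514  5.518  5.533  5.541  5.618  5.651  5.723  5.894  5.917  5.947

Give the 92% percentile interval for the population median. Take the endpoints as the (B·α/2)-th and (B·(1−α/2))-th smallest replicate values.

α = 0.08; lower rank = 50 × 0.040 = 2; upper rank = 50 × 0.960 = 48.
The 2nd smallest replicate is 4.736; the 48th is 5.894.

(4.736, 5.894)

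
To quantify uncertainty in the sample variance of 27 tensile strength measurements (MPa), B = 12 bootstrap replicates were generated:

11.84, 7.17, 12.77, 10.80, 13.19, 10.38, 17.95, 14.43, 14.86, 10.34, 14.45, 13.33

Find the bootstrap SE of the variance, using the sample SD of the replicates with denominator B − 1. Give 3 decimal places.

Bootstrap SE is the standard deviation of the 12 replicate variances.
Mean of replicates: (11.84 + 7.17 + 12.77 + 10.80 + 13.19 + 10.38 + 17.95 + 14.43 + 14.86 + 10.34 + 14.45 + 13.33) / 12 = 151.5100 / 12 = 12.6258
Sum of squared deviations: (−0.7858)² + (−5.4558)² + (+0.1442)² + (−1.8258)² + (+0.5642)² + (−2.2458)² + (+5.3242)² + (+1.8042)² + (+2.2342)² + (−2.2858)² + (+1.8242)² + (+0.7042)² = 84.7419
Variance = 84.7419 / 11 = 7.7038
SE* = √7.7038

SE* = 2.776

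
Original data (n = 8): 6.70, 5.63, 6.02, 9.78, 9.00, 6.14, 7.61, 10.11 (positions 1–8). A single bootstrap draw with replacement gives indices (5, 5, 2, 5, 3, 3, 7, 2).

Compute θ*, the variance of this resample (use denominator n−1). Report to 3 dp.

θ* = 2.513

Resample values: 9.00, 9.00, 5.63, 9.00, 6.02, 6.02, 7.61, 5.63.
Mean = 7.2387; sum of squared deviations = 17.5907
s² = 17.5907 / 7 = 2.5130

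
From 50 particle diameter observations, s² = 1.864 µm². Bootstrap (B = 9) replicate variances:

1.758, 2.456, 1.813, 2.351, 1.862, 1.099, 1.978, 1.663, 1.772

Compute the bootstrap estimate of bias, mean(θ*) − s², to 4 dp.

bias = −0.0027

mean(θ*) = (1.758 + 2.456 + 1.813 + 2.351 + 1.862 + 1.099 + 1.978 + 1.663 + 1.772) / 9 = 1.86133
bias = 1.86133 − 1.864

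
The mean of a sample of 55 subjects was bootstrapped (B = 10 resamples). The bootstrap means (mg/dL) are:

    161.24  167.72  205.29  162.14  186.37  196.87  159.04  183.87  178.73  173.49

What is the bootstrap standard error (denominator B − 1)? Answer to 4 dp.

Bootstrap SE is the standard deviation of the 10 replicate means.
Mean of replicates: (161.24 + 167.72 + 205.29 + 162.14 + 186.37 + 196.87 + 159.04 + 183.87 + 178.73 + 173.49) / 10 = 1774.76000 / 10 = 177.47600
Sum of squared deviations: (−16.23600)² + (−9.75600)² + (+27.81400)² + (−15.33600)² + (+8.89400)² + (+19.39400)² + (−18.43600)² + (+6.39400)² + (+1.25400)² + (−3.98600)² = 2221.05924
Variance = 2221.05924 / 9 = 246.78436
SE* = √246.78436

SE* = 15.7094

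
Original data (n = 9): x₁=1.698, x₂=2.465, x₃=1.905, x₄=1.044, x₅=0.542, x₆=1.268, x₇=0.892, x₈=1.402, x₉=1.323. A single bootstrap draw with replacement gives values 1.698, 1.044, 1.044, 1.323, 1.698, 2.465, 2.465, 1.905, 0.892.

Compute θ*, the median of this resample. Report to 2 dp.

θ* = 1.70

Sorted: 0.892, 1.044, 1.044, 1.323, 1.698, 1.698, 1.905, 2.465, 2.465
Median = middle value = 1.70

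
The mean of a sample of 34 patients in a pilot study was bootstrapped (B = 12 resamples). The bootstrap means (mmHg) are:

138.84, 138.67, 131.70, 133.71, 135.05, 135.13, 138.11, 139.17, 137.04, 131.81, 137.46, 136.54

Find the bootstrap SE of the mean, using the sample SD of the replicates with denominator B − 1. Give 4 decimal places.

SE* = 2.6289

Bootstrap SE is the standard deviation of the 12 replicate means.
Mean of replicates: (138.84 + 138.67 + 131.70 + 133.71 + 135.05 + 135.13 + 138.11 + 139.17 + 137.04 + 131.81 + 137.46 + 136.54) / 12 = 1633.23000 / 12 = 136.10250
Sum of squared deviations: (+2.73750)² + (+2.56750)² + (−4.40250)² + (−2.39250)² + (−1.05250)² + (−0.97250)² + (+2.00750)² + (+3.06750)² + (+0.93750)² + (−4.29250)² + (+1.35750)² + (+0.43750)² = 76.02382
Variance = 76.02382 / 11 = 6.91126
SE* = √6.91126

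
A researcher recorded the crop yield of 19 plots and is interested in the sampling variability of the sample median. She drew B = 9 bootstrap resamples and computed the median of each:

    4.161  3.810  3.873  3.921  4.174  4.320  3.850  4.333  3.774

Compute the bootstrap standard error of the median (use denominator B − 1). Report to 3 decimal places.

Bootstrap SE is the standard deviation of the 9 replicate medians.
Mean of replicates: (4.161 + 3.810 + 3.873 + 3.921 + 4.174 + 4.320 + 3.850 + 4.333 + 3.774) / 9 = 36.21600 / 9 = 4.02400
Sum of squared deviations: (+0.13700)² + (−0.21400)² + (−0.15100)² + (−0.10300)² + (+0.15000)² + (+0.29600)² + (−0.17400)² + (+0.30900)² + (−0.25000)² = 0.39635
Variance = 0.39635 / 8 = 0.04954
SE* = √0.04954

SE* = 0.223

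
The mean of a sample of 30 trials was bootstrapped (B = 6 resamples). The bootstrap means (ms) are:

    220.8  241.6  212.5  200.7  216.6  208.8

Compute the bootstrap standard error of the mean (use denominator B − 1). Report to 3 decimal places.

Bootstrap SE is the standard deviation of the 6 replicate means.
Mean of replicates: (220.8 + 241.6 + 212.5 + 200.7 + 216.6 + 208.8) / 6 = 1301.0000 / 6 = 216.8333
Sum of squared deviations: (+3.9667)² + (+24.7667)² + (−4.3333)² + (−16.1333)² + (−0.2333)² + (−8.0333)² = 972.7733
Variance = 972.7733 / 5 = 194.5547
SE* = √194.5547

SE* = 13.948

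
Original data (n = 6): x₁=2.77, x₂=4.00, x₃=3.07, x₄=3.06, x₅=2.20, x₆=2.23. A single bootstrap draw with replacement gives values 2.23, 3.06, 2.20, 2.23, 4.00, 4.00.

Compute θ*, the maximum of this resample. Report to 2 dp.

θ* = 4.00

Maximum = 4.00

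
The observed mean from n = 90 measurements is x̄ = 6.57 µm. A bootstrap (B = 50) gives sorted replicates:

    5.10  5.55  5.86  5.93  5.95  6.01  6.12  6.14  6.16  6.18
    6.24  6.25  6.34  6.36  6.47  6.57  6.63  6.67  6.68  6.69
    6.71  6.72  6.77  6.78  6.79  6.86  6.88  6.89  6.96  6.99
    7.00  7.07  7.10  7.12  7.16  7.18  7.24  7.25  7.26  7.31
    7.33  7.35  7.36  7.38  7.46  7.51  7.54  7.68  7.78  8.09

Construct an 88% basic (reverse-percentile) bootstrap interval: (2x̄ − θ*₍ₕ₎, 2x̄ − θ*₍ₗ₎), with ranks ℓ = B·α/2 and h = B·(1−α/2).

(5.60, 7.28)

Percentile endpoints at ranks 3 and 47: θ*₍3₎ = 5.86, θ*₍47₎ = 7.54.
Basic interval reflects these around x̄:
  lower = 2 × 6.57 − 7.54 = 5.60
  upper = 2 × 6.57 − 5.86 = 7.28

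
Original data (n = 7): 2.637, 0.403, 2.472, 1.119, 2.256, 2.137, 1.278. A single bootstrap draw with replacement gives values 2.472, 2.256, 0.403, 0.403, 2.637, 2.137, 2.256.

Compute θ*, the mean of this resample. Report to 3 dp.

θ* = 1.795

Mean = (2.472 + 2.256 + 0.403 + 0.403 + 2.637 + 2.137 + 2.256) / 7 = 12.5640 / 7 = 1.795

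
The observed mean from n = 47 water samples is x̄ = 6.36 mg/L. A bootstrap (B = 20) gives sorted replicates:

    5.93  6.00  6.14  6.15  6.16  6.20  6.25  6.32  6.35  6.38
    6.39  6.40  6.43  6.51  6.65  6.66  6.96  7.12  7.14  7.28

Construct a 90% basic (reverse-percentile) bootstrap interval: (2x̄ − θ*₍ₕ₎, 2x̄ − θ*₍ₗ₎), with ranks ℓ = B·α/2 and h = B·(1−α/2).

(5.58, 6.79)

Percentile endpoints at ranks 1 and 19: θ*₍1₎ = 5.93, θ*₍19₎ = 7.14.
Basic interval reflects these around x̄:
  lower = 2 × 6.36 − 7.14 = 5.58
  upper = 2 × 6.36 − 5.93 = 6.79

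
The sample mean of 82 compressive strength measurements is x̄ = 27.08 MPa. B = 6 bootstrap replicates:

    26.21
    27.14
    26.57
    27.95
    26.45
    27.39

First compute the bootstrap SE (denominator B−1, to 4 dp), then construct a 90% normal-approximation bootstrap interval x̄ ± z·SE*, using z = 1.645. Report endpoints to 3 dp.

(25.996, 28.164)

Mean of replicates = 26.9517; sum of squared deviations = 2.1717; SE* = √(2.1717/5) = 0.6590
Margin = 1.645 × 0.6590 = 1.0841
Interval: 27.08 ± 1.0841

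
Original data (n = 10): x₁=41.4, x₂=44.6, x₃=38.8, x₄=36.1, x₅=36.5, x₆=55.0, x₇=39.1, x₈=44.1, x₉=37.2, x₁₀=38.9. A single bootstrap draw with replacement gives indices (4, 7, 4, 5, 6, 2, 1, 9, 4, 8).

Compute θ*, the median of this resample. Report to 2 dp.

θ* = 38.15

Resample values: 36.1, 39.1, 36.1, 36.5, 55.0, 44.6, 41.4, 37.2, 36.1, 44.1.
Sorted: 36.1, 36.1, 36.1, 36.5, 37.2, 39.1, 41.4, 44.1, 44.6, 55.0
Median = average of the two middle values = 38.15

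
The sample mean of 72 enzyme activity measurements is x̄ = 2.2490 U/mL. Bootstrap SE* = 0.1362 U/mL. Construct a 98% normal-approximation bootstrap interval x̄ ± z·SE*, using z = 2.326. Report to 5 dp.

(1.93220, 2.56580)

Margin = 2.326 × 0.1362 = 0.316801
Interval: 2.2490 ± 0.316801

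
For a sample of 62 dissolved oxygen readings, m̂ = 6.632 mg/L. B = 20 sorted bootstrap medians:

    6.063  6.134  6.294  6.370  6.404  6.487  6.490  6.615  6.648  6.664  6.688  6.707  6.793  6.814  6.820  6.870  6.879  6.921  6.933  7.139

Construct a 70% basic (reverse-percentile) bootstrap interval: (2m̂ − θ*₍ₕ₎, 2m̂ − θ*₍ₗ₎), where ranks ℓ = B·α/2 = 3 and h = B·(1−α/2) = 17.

(6.385, 6.970)

Percentile endpoints at ranks 3 and 17: θ*₍3₎ = 6.294, θ*₍17₎ = 6.879.
Basic interval reflects these around m̂:
  lower = 2 × 6.632 − 6.879 = 6.385
  upper = 2 × 6.632 − 6.294 = 6.970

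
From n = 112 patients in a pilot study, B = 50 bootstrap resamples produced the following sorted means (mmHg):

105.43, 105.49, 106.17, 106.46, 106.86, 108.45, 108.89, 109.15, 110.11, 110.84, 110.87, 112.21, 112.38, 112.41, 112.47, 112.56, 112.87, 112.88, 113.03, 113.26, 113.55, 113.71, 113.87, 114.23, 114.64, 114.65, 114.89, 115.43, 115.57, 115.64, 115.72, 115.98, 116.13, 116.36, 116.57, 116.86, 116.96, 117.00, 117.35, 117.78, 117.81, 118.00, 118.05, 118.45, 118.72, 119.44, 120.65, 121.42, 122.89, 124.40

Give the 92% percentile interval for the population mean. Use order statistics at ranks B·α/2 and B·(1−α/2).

α = 0.08; lower rank = 50 × 0.040 = 2; upper rank = 50 × 0.960 = 48.
The 2nd smallest replicate is 105.49; the 48th is 121.42.

(105.49, 121.42)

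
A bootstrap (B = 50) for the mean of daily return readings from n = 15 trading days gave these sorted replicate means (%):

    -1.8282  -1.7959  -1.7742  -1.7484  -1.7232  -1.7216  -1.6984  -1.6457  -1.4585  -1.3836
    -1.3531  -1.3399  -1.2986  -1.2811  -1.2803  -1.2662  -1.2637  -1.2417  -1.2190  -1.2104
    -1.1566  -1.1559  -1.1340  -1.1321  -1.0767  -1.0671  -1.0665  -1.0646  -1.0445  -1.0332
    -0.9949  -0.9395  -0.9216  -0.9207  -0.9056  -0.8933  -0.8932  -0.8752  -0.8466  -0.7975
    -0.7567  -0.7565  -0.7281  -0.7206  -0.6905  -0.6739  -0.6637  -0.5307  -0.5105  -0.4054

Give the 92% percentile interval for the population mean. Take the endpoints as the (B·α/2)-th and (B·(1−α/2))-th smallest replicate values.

α = 0.08; lower rank = 50 × 0.040 = 2; upper rank = 50 × 0.960 = 48.
The 2nd smallest replicate is -1.7959; the 48th is -0.5307.

(-1.7959, -0.5307)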